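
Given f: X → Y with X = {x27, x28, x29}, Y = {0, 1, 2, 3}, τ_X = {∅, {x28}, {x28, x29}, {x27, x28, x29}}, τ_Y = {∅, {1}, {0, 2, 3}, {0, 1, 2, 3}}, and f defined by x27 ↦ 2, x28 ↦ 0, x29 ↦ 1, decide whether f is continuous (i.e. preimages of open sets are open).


f is NOT continuous.

Compute f^{-1}(U) for each U ∈ τ_Y:
  U = ∅: f^{-1}(U) = ∅ ∈ τ_X ✓.
  U = {1}: f^{-1}(U) = {x29} ∉ τ_X ✗.
  U = {0, 2, 3}: f^{-1}(U) = {x27, x28} ∉ τ_X ✗.
  U = {0, 1, 2, 3}: f^{-1}(U) = {x27, x28, x29} ∈ τ_X ✓.
Found U = {1} with f^{-1}(U) = {x29} not in τ_X. Therefore f is NOT continuous.


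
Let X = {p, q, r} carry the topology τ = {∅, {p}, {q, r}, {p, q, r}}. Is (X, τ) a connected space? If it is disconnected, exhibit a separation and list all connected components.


(X, τ) is disconnected; components = [{p}, {q, r}].

Find clopen sets (U ∈ τ with X ∖ U ∈ τ):
  U = ∅, X ∖ U = {p, q, r} — both open, so U is clopen.
  U = {p}, X ∖ U = {q, r} — both open, so U is clopen.
  U = {q, r}, X ∖ U = {p} — both open, so U is clopen.
  U = {p, q, r}, X ∖ U = ∅ — both open, so U is clopen.
Nontrivial clopen(s) exist: e.g. {q, r}. So (X, τ) is disconnected.
Compute connected components by grouping points that agree on all clopens:
  component: {p}
  component: {q, r}


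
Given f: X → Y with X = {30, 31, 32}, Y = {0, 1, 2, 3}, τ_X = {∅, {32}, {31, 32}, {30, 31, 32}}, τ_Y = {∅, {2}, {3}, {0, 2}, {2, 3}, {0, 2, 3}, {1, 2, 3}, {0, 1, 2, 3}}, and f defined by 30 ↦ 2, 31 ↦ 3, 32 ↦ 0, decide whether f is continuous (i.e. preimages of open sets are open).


f is NOT continuous.

Compute f^{-1}(U) for each U ∈ τ_Y:
  U = ∅: f^{-1}(U) = ∅ ∈ τ_X ✓.
  U = {2}: f^{-1}(U) = {30} ∉ τ_X ✗.
  U = {3}: f^{-1}(U) = {31} ∉ τ_X ✗.
  U = {0, 2}: f^{-1}(U) = {30, 32} ∉ τ_X ✗.
  U = {2, 3}: f^{-1}(U) = {30, 31} ∉ τ_X ✗.
  U = {0, 2, 3}: f^{-1}(U) = {30, 31, 32} ∈ τ_X ✓.
  U = {1, 2, 3}: f^{-1}(U) = {30, 31} ∉ τ_X ✗.
  U = {0, 1, 2, 3}: f^{-1}(U) = {30, 31, 32} ∈ τ_X ✓.
Found U = {2} with f^{-1}(U) = {30} not in τ_X. Therefore f is NOT continuous.


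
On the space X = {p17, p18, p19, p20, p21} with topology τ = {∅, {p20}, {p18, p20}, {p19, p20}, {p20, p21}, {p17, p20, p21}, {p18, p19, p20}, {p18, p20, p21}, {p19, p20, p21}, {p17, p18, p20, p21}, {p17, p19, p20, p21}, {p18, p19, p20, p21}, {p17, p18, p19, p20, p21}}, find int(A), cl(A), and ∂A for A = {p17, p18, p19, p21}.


int(A) = ∅, cl(A) = {p17, p18, p19, p21}, ∂A = {p17, p18, p19, p21}.

Closed sets in (X, τ) are complements of opens:
  closed(X, τ) = {∅, {p17}, {p18}, {p19}, {p17, p18}, {p17, p19}, {p17, p21}, {p18, p19}, {p17, p18, p19}, {p17, p18, p21}, {p17, p19, p21}, {p17, p18, p19, p21}, {p17, p18, p19, p20, p21}}.
int(A) = ⋃ {U ∈ τ : U ⊆ A}. Opens contained in A: ∅.
Taking the union of these: int(A) = ∅.
cl(A) = ⋂ {C closed : A ⊆ C}. Closed sets containing A: {p17, p18, p19, p21}, {p17, p18, p19, p20, p21}.
Intersecting these: cl(A) = {p17, p18, p19, p21}.
∂A = cl(A) ∖ int(A) = {p17, p18, p19, p21} ∖ ∅ = {p17, p18, p19, p21}.


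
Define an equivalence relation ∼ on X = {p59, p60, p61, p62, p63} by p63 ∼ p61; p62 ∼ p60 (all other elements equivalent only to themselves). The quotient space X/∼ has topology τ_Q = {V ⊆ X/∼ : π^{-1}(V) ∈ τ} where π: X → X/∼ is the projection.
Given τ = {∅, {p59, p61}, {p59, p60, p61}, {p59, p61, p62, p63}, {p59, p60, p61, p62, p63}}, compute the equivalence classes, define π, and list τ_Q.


X/∼ = {[p59], [p60=p62], [p61=p63]}; |τ_Q| = 2.

Equivalence classes: [p59], [p60=p62], [p61=p63].
Quotient map π: X → X/∼ sends p59 ↦ [p59], p60 ↦ [p60=p62], p61 ↦ [p61=p63], p62 ↦ [p60=p62], p63 ↦ [p61=p63].
For each subset V ⊆ X/∼, compute π^{-1}(V) ⊆ X and check whether π^{-1}(V) ∈ τ. V is open in τ_Q iff π^{-1}(V) ∈ τ.
  V = {}: π^{-1}(V) = ∅ ∈ τ ✓.
  V = {[p59]}: π^{-1}(V) = {p59} ∉ τ ✗.
  V = {[p60=p62]}: π^{-1}(V) = {p60, p62} ∉ τ ✗.
  V = {[p59], [p60=p62]}: π^{-1}(V) = {p59, p60, p62} ∉ τ ✗.
  V = {[p61=p63]}: π^{-1}(V) = {p61, p63} ∉ τ ✗.
  V = {[p59], [p61=p63]}: π^{-1}(V) = {p59, p61, p63} ∉ τ ✗.
  V = {[p60=p62], [p61=p63]}: π^{-1}(V) = {p60, p61, p62, p63} ∉ τ ✗.
  V = {[p59], [p60=p62], [p61=p63]}: π^{-1}(V) = {p59, p60, p61, p62, p63} ∈ τ ✓.
Open sets in the quotient: τ_Q = {{}, {[p59], [p60=p62], [p61=p63]}} (2 elements).


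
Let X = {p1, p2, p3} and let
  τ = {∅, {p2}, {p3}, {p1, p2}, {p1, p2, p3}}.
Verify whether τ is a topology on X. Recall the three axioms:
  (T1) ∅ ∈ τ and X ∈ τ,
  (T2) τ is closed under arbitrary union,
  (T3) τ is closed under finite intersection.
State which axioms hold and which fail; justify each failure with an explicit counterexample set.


τ is NOT a topology on X.

Axiom (T1): ∅ ∈ τ? Yes; X ∈ τ? Yes.
Axiom (T2/T3): check pairwise unions and intersections of members of τ.
Counterexample for (T2): {p2} ∪ {p3} = {p2, p3} ∉ τ. Therefore τ is NOT a topology.


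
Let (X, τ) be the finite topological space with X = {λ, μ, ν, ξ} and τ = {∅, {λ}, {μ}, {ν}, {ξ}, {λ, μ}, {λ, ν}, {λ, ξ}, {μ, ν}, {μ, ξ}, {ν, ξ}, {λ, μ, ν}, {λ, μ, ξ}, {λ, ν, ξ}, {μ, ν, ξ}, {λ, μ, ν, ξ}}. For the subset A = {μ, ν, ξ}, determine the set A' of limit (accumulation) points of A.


A' = ∅

For each x ∈ X, list the open sets U ∈ τ with x ∈ U, then check whether U ∩ (A ∖ {x}) ≠ ∅ for every such U.
  x = λ: open {λ} ∋ x has {λ} ∩ (A ∖ {λ}) = ∅, so x is NOT a limit point.
  x = μ: open {μ} ∋ x has {μ} ∩ (A ∖ {μ}) = ∅, so x is NOT a limit point.
  x = ν: open {ν} ∋ x has {ν} ∩ (A ∖ {ν}) = ∅, so x is NOT a limit point.
  x = ξ: open {ξ} ∋ x has {ξ} ∩ (A ∖ {ξ}) = ∅, so x is NOT a limit point.
Collecting: A' = ∅.


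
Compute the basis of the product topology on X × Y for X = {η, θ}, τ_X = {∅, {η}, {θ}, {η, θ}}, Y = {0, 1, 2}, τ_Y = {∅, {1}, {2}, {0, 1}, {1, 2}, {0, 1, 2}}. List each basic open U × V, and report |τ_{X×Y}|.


Basis B = {∅ × ∅, {η} × {1}, {η} × {2}, {θ} × {1}, {θ} × {2}, {η} × {0, 1}, {η} × {1, 2}, {η, θ} × {1}, {η, θ} × {2}, {θ} × {0, 1}, {θ} × {1, 2}, {η} × {0, 1, 2}, {θ} × {0, 1, 2}, {η, θ} × {0, 1}, {η, θ} × {1, 2}, {η, θ} × {0, 1, 2}}; |τ_{X×Y}| = 36.

Enumerate products U × V with U ∈ τ_X, V ∈ τ_Y (deduplicated):
  ∅ × ∅ = {} (∅)
  {η} × {1} = {(η,1)}
  {η} × {2} = {(η,2)}
  {θ} × {1} = {(θ,1)}
  {θ} × {2} = {(θ,2)}
  {η} × {0, 1} = {(η,0), (η,1)}
  {η} × {1, 2} = {(η,1), (η,2)}
  {η, θ} × {1} = {(η,1), (θ,1)}
  {η, θ} × {2} = {(η,2), (θ,2)}
  {θ} × {0, 1} = {(θ,0), (θ,1)}
  {θ} × {1, 2} = {(θ,1), (θ,2)}
  {η} × {0, 1, 2} = {(η,0), (η,1), (η,2)}
  {θ} × {0, 1, 2} = {(θ,0), (θ,1), (θ,2)}
  {η, θ} × {0, 1} = {(η,0), (η,1), (θ,0), (θ,1)}
  {η, θ} × {1, 2} = {(η,1), (η,2), (θ,1), (θ,2)}
  {η, θ} × {0, 1, 2} = {(η,0), (η,1), (η,2), (θ,0), (θ,1), (θ,2)}
These 16 distinct sets form the basis B.
Close under arbitrary unions to get τ_{X×Y}; counting gives |τ_{X×Y}| = 36.


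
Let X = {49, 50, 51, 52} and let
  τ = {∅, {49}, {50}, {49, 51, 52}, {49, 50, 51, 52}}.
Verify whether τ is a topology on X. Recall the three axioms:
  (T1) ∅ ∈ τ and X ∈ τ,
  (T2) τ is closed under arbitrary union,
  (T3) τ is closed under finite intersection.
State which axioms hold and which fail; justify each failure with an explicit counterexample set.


τ is NOT a topology on X.

Axiom (T1): ∅ ∈ τ? Yes; X ∈ τ? Yes.
Axiom (T2/T3): check pairwise unions and intersections of members of τ.
Counterexample for (T2): {49} ∪ {50} = {49, 50} ∉ τ. Therefore τ is NOT a topology.


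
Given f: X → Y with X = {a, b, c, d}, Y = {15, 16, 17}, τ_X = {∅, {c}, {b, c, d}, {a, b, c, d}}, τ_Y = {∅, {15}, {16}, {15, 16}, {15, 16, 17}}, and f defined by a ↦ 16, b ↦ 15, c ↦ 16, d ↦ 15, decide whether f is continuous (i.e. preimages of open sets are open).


f is NOT continuous.

Compute f^{-1}(U) for each U ∈ τ_Y:
  U = ∅: f^{-1}(U) = ∅ ∈ τ_X ✓.
  U = {15}: f^{-1}(U) = {b, d} ∉ τ_X ✗.
  U = {16}: f^{-1}(U) = {a, c} ∉ τ_X ✗.
  U = {15, 16}: f^{-1}(U) = {a, b, c, d} ∈ τ_X ✓.
  U = {15, 16, 17}: f^{-1}(U) = {a, b, c, d} ∈ τ_X ✓.
Found U = {15} with f^{-1}(U) = {b, d} not in τ_X. Therefore f is NOT continuous.


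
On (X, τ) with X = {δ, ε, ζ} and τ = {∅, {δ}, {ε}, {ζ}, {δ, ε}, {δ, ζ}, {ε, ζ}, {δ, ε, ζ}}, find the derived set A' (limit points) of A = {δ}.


A' = ∅

For each x ∈ X, list the open sets U ∈ τ with x ∈ U, then check whether U ∩ (A ∖ {x}) ≠ ∅ for every such U.
  x = δ: open {δ} ∋ x has {δ} ∩ (A ∖ {δ}) = ∅, so x is NOT a limit point.
  x = ε: open {ε} ∋ x has {ε} ∩ (A ∖ {ε}) = ∅, so x is NOT a limit point.
  x = ζ: open {ζ} ∋ x has {ζ} ∩ (A ∖ {ζ}) = ∅, so x is NOT a limit point.
Collecting: A' = ∅.


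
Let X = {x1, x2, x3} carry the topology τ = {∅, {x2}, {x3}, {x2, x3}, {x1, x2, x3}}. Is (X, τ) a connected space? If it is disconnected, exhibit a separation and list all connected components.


(X, τ) is connected.

Find clopen sets (U ∈ τ with X ∖ U ∈ τ):
  U = ∅, X ∖ U = {x1, x2, x3} — both open, so U is clopen.
  U = {x1, x2, x3}, X ∖ U = ∅ — both open, so U is clopen.
Only trivial clopens (∅ and X) exist, so (X, τ) is connected.
Compute connected components by grouping points that agree on all clopens:
  component: {x1, x2, x3}


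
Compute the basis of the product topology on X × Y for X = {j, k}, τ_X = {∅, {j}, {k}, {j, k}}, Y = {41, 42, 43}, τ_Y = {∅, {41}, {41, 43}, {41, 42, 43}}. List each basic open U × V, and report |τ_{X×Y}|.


Basis B = {∅ × ∅, {j} × {41}, {k} × {41}, {j} × {41, 43}, {j, k} × {41}, {k} × {41, 43}, {j} × {41, 42, 43}, {k} × {41, 42, 43}, {j, k} × {41, 43}, {j, k} × {41, 42, 43}}; |τ_{X×Y}| = 16.

Enumerate products U × V with U ∈ τ_X, V ∈ τ_Y (deduplicated):
  ∅ × ∅ = {} (∅)
  {j} × {41} = {(j,41)}
  {k} × {41} = {(k,41)}
  {j} × {41, 43} = {(j,41), (j,43)}
  {j, k} × {41} = {(j,41), (k,41)}
  {k} × {41, 43} = {(k,41), (k,43)}
  {j} × {41, 42, 43} = {(j,41), (j,42), (j,43)}
  {k} × {41, 42, 43} = {(k,41), (k,42), (k,43)}
  {j, k} × {41, 43} = {(j,41), (j,43), (k,41), (k,43)}
  {j, k} × {41, 42, 43} = {(j,41), (j,42), (j,43), (k,41), (k,42), (k,43)}
These 10 distinct sets form the basis B.
Close under arbitrary unions to get τ_{X×Y}; counting gives |τ_{X×Y}| = 16.


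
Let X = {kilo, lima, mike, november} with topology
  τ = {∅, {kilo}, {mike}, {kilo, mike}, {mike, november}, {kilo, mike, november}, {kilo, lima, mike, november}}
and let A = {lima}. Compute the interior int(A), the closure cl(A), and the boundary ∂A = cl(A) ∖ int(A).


int(A) = ∅, cl(A) = {lima}, ∂A = {lima}.

Closed sets in (X, τ) are complements of opens:
  closed(X, τ) = {∅, {lima}, {kilo, lima}, {lima, november}, {kilo, lima, november}, {lima, mike, november}, {kilo, lima, mike, november}}.
int(A) = ⋃ {U ∈ τ : U ⊆ A}. Opens contained in A: ∅.
Taking the union of these: int(A) = ∅.
cl(A) = ⋂ {C closed : A ⊆ C}. Closed sets containing A: {lima}, {kilo, lima}, {lima, november}, {kilo, lima, november}, {lima, mike, november}, {kilo, lima, mike, november}.
Intersecting these: cl(A) = {lima}.
∂A = cl(A) ∖ int(A) = {lima} ∖ ∅ = {lima}.


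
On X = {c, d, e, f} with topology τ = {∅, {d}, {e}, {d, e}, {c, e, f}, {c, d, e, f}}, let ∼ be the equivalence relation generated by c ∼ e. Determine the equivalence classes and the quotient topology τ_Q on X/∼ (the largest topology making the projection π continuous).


X/∼ = {[c=e], [d], [f]}; |τ_Q| = 4.

Equivalence classes: [c=e], [d], [f].
Quotient map π: X → X/∼ sends c ↦ [c=e], d ↦ [d], e ↦ [c=e], f ↦ [f].
For each subset V ⊆ X/∼, compute π^{-1}(V) ⊆ X and check whether π^{-1}(V) ∈ τ. V is open in τ_Q iff π^{-1}(V) ∈ τ.
  V = {}: π^{-1}(V) = ∅ ∈ τ ✓.
  V = {[c=e]}: π^{-1}(V) = {c, e} ∉ τ ✗.
  V = {[d]}: π^{-1}(V) = {d} ∈ τ ✓.
  V = {[c=e], [d]}: π^{-1}(V) = {c, d, e} ∉ τ ✗.
  V = {[f]}: π^{-1}(V) = {f} ∉ τ ✗.
  V = {[c=e], [f]}: π^{-1}(V) = {c, e, f} ∈ τ ✓.
  V = {[d], [f]}: π^{-1}(V) = {d, f} ∉ τ ✗.
  V = {[c=e], [d], [f]}: π^{-1}(V) = {c, d, e, f} ∈ τ ✓.
Open sets in the quotient: τ_Q = {{}, {[d]}, {[c=e], [f]}, {[c=e], [d], [f]}} (4 elements).


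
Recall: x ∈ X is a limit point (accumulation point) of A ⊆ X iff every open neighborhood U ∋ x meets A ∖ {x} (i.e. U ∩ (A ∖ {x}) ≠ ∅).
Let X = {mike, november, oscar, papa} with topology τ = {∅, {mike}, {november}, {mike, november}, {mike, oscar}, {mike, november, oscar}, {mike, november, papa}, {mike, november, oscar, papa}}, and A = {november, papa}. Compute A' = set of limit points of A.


A' = {papa}

For each x ∈ X, list the open sets U ∈ τ with x ∈ U, then check whether U ∩ (A ∖ {x}) ≠ ∅ for every such U.
  x = mike: open {mike} ∋ x has {mike} ∩ (A ∖ {mike}) = ∅, so x is NOT a limit point.
  x = november: open {november} ∋ x has {november} ∩ (A ∖ {november}) = ∅, so x is NOT a limit point.
  x = oscar: open {mike, oscar} ∋ x has {mike, oscar} ∩ (A ∖ {oscar}) = ∅, so x is NOT a limit point.
  x = papa: opens ∋ x are {mike, november, papa}, {mike, november, oscar, papa}; each meets A ∖ {papa}, so x IS a limit point.
Collecting: A' = {papa}.


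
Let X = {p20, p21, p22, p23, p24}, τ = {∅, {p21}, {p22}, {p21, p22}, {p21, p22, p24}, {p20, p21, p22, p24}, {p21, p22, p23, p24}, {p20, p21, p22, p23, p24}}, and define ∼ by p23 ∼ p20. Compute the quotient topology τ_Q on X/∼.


X/∼ = {[p20=p23], [p21], [p22], [p24]}; |τ_Q| = 6.

Equivalence classes: [p20=p23], [p21], [p22], [p24].
Quotient map π: X → X/∼ sends p20 ↦ [p20=p23], p21 ↦ [p21], p22 ↦ [p22], p23 ↦ [p20=p23], p24 ↦ [p24].
For each subset V ⊆ X/∼, compute π^{-1}(V) ⊆ X and check whether π^{-1}(V) ∈ τ. V is open in τ_Q iff π^{-1}(V) ∈ τ.
  V = {}: π^{-1}(V) = ∅ ∈ τ ✓.
  V = {[p20=p23]}: π^{-1}(V) = {p20, p23} ∉ τ ✗.
  V = {[p21]}: π^{-1}(V) = {p21} ∈ τ ✓.
  V = {[p20=p23], [p21]}: π^{-1}(V) = {p20, p21, p23} ∉ τ ✗.
  V = {[p22]}: π^{-1}(V) = {p22} ∈ τ ✓.
  V = {[p20=p23], [p22]}: π^{-1}(V) = {p20, p22, p23} ∉ τ ✗.
  V = {[p21], [p22]}: π^{-1}(V) = {p21, p22} ∈ τ ✓.
  V = {[p20=p23], [p21], [p22]}: π^{-1}(V) = {p20, p21, p22, p23} ∉ τ ✗.
  V = {[p24]}: π^{-1}(V) = {p24} ∉ τ ✗.
  V = {[p20=p23], [p24]}: π^{-1}(V) = {p20, p23, p24} ∉ τ ✗.
  V = {[p21], [p24]}: π^{-1}(V) = {p21, p24} ∉ τ ✗.
  V = {[p20=p23], [p21], [p24]}: π^{-1}(V) = {p20, p21, p23, p24} ∉ τ ✗.
  V = {[p22], [p24]}: π^{-1}(V) = {p22, p24} ∉ τ ✗.
  V = {[p20=p23], [p22], [p24]}: π^{-1}(V) = {p20, p22, p23, p24} ∉ τ ✗.
  V = {[p21], [p22], [p24]}: π^{-1}(V) = {p21, p22, p24} ∈ τ ✓.
  V = {[p20=p23], [p21], [p22], [p24]}: π^{-1}(V) = {p20, p21, p22, p23, p24} ∈ τ ✓.
Open sets in the quotient: τ_Q = {{}, {[p21]}, {[p22]}, {[p21], [p22]}, {[p21], [p22], [p24]}, {[p20=p23], [p21], [p22], [p24]}} (6 elements).


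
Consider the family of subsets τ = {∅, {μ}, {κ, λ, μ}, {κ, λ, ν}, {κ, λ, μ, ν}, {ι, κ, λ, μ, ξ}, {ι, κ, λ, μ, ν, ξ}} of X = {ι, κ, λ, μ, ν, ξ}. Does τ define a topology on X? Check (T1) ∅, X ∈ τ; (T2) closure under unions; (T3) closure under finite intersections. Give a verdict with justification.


τ is NOT a topology on X.

Axiom (T1): ∅ ∈ τ? Yes; X ∈ τ? Yes.
Axiom (T2/T3): check pairwise unions and intersections of members of τ.
Counterexample for (T3): {κ, λ, μ} ∩ {κ, λ, ν} = {κ, λ} ∉ τ. Therefore τ is NOT a topology.


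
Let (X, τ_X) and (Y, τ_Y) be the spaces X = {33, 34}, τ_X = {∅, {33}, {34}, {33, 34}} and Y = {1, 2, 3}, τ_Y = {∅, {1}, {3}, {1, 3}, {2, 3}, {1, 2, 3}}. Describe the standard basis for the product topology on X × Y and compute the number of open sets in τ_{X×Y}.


Basis B = {∅ × ∅, {33} × {1}, {33} × {3}, {34} × {1}, {34} × {3}, {33} × {1, 3}, {33, 34} × {1}, {33} × {2, 3}, {33, 34} × {3}, {34} × {1, 3}, {34} × {2, 3}, {33} × {1, 2, 3}, {34} × {1, 2, 3}, {33, 34} × {1, 3}, {33, 34} × {2, 3}, {33, 34} × {1, 2, 3}}; |τ_{X×Y}| = 36.

Enumerate products U × V with U ∈ τ_X, V ∈ τ_Y (deduplicated):
  ∅ × ∅ = {} (∅)
  {33} × {1} = {(33,1)}
  {33} × {3} = {(33,3)}
  {34} × {1} = {(34,1)}
  {34} × {3} = {(34,3)}
  {33} × {1, 3} = {(33,1), (33,3)}
  {33, 34} × {1} = {(33,1), (34,1)}
  {33} × {2, 3} = {(33,2), (33,3)}
  {33, 34} × {3} = {(33,3), (34,3)}
  {34} × {1, 3} = {(34,1), (34,3)}
  {34} × {2, 3} = {(34,2), (34,3)}
  {33} × {1, 2, 3} = {(33,1), (33,2), (33,3)}
  {34} × {1, 2, 3} = {(34,1), (34,2), (34,3)}
  {33, 34} × {1, 3} = {(33,1), (33,3), (34,1), (34,3)}
  {33, 34} × {2, 3} = {(33,2), (33,3), (34,2), (34,3)}
  {33, 34} × {1, 2, 3} = {(33,1), (33,2), (33,3), (34,1), (34,2), (34,3)}
These 16 distinct sets form the basis B.
Close under arbitrary unions to get τ_{X×Y}; counting gives |τ_{X×Y}| = 36.


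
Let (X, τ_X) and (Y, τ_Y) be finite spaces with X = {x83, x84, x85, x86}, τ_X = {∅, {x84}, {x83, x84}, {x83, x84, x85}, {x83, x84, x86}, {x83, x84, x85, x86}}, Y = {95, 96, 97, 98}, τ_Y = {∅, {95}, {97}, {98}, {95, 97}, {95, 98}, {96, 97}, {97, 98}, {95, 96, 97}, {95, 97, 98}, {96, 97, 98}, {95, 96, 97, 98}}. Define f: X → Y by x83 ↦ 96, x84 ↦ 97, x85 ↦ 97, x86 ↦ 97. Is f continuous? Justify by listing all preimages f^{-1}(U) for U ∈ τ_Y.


f is NOT continuous.

Compute f^{-1}(U) for each U ∈ τ_Y:
  U = ∅: f^{-1}(U) = ∅ ∈ τ_X ✓.
  U = {95}: f^{-1}(U) = ∅ ∈ τ_X ✓.
  U = {97}: f^{-1}(U) = {x84, x85, x86} ∉ τ_X ✗.
  U = {98}: f^{-1}(U) = ∅ ∈ τ_X ✓.
  U = {95, 97}: f^{-1}(U) = {x84, x85, x86} ∉ τ_X ✗.
  U = {95, 98}: f^{-1}(U) = ∅ ∈ τ_X ✓.
  U = {96, 97}: f^{-1}(U) = {x83, x84, x85, x86} ∈ τ_X ✓.
  U = {97, 98}: f^{-1}(U) = {x84, x85, x86} ∉ τ_X ✗.
  U = {95, 96, 97}: f^{-1}(U) = {x83, x84, x85, x86} ∈ τ_X ✓.
  U = {95, 97, 98}: f^{-1}(U) = {x84, x85, x86} ∉ τ_X ✗.
  U = {96, 97, 98}: f^{-1}(U) = {x83, x84, x85, x86} ∈ τ_X ✓.
  U = {95, 96, 97, 98}: f^{-1}(U) = {x83, x84, x85, x86} ∈ τ_X ✓.
Found U = {97} with f^{-1}(U) = {x84, x85, x86} not in τ_X. Therefore f is NOT continuous.


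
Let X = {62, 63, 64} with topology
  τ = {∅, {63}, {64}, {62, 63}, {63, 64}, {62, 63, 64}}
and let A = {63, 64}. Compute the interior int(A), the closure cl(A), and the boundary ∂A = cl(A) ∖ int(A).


int(A) = {63, 64}, cl(A) = {62, 63, 64}, ∂A = {62}.

Closed sets in (X, τ) are complements of opens:
  closed(X, τ) = {∅, {62}, {64}, {62, 63}, {62, 64}, {62, 63, 64}}.
int(A) = ⋃ {U ∈ τ : U ⊆ A}. Opens contained in A: ∅, {63}, {64}, {63, 64}.
Taking the union of these: int(A) = {63, 64}.
cl(A) = ⋂ {C closed : A ⊆ C}. Closed sets containing A: {62, 63, 64}.
Intersecting these: cl(A) = {62, 63, 64}.
∂A = cl(A) ∖ int(A) = {62, 63, 64} ∖ {63, 64} = {62}.


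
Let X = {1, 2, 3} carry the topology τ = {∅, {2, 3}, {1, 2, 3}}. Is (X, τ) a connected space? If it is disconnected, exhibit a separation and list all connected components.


(X, τ) is connected.

Find clopen sets (U ∈ τ with X ∖ U ∈ τ):
  U = ∅, X ∖ U = {1, 2, 3} — both open, so U is clopen.
  U = {1, 2, 3}, X ∖ U = ∅ — both open, so U is clopen.
Only trivial clopens (∅ and X) exist, so (X, τ) is connected.
Compute connected components by grouping points that agree on all clopens:
  component: {1, 2, 3}


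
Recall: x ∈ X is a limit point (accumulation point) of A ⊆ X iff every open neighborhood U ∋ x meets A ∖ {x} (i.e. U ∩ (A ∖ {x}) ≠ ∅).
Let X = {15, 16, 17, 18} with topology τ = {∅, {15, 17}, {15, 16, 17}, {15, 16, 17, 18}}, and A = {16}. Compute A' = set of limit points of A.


A' = {18}

For each x ∈ X, list the open sets U ∈ τ with x ∈ U, then check whether U ∩ (A ∖ {x}) ≠ ∅ for every such U.
  x = 15: open {15, 17} ∋ x has {15, 17} ∩ (A ∖ {15}) = ∅, so x is NOT a limit point.
  x = 16: open {15, 16, 17} ∋ x has {15, 16, 17} ∩ (A ∖ {16}) = ∅, so x is NOT a limit point.
  x = 17: open {15, 17} ∋ x has {15, 17} ∩ (A ∖ {17}) = ∅, so x is NOT a limit point.
  x = 18: opens ∋ x are {15, 16, 17, 18}; each meets A ∖ {18}, so x IS a limit point.
Collecting: A' = {18}.


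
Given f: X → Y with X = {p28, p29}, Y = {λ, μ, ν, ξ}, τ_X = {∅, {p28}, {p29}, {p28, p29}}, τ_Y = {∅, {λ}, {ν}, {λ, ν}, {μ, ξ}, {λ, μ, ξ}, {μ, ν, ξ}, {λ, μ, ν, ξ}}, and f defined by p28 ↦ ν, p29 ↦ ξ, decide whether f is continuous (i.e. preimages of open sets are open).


f IS continuous.

Compute f^{-1}(U) for each U ∈ τ_Y:
  U = ∅: f^{-1}(U) = ∅ ∈ τ_X ✓.
  U = {λ}: f^{-1}(U) = ∅ ∈ τ_X ✓.
  U = {ν}: f^{-1}(U) = {p28} ∈ τ_X ✓.
  U = {λ, ν}: f^{-1}(U) = {p28} ∈ τ_X ✓.
  U = {μ, ξ}: f^{-1}(U) = {p29} ∈ τ_X ✓.
  U = {λ, μ, ξ}: f^{-1}(U) = {p29} ∈ τ_X ✓.
  U = {μ, ν, ξ}: f^{-1}(U) = {p28, p29} ∈ τ_X ✓.
  U = {λ, μ, ν, ξ}: f^{-1}(U) = {p28, p29} ∈ τ_X ✓.
Every preimage lies in τ_X, so f IS continuous.


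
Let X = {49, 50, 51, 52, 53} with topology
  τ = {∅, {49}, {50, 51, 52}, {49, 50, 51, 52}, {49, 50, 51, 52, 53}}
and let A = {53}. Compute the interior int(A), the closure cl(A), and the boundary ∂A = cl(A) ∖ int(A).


int(A) = ∅, cl(A) = {53}, ∂A = {53}.

Closed sets in (X, τ) are complements of opens:
  closed(X, τ) = {∅, {53}, {49, 53}, {50, 51, 52, 53}, {49, 50, 51, 52, 53}}.
int(A) = ⋃ {U ∈ τ : U ⊆ A}. Opens contained in A: ∅.
Taking the union of these: int(A) = ∅.
cl(A) = ⋂ {C closed : A ⊆ C}. Closed sets containing A: {53}, {49, 53}, {50, 51, 52, 53}, {49, 50, 51, 52, 53}.
Intersecting these: cl(A) = {53}.
∂A = cl(A) ∖ int(A) = {53} ∖ ∅ = {53}.


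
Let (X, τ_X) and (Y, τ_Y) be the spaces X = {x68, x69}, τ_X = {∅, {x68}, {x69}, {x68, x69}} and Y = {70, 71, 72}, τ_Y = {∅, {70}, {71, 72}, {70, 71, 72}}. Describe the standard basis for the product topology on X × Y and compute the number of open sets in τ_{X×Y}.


Basis B = {∅ × ∅, {x68} × {70}, {x69} × {70}, {x68, x69} × {70}, {x68} × {71, 72}, {x69} × {71, 72}, {x68} × {70, 71, 72}, {x69} × {70, 71, 72}, {x68, x69} × {71, 72}, {x68, x69} × {70, 71, 72}}; |τ_{X×Y}| = 16.

Enumerate products U × V with U ∈ τ_X, V ∈ τ_Y (deduplicated):
  ∅ × ∅ = {} (∅)
  {x68} × {70} = {(x68,70)}
  {x69} × {70} = {(x69,70)}
  {x68, x69} × {70} = {(x68,70), (x69,70)}
  {x68} × {71, 72} = {(x68,71), (x68,72)}
  {x69} × {71, 72} = {(x69,71), (x69,72)}
  {x68} × {70, 71, 72} = {(x68,70), (x68,71), (x68,72)}
  {x69} × {70, 71, 72} = {(x69,70), (x69,71), (x69,72)}
  {x68, x69} × {71, 72} = {(x68,71), (x68,72), (x69,71), (x69,72)}
  {x68, x69} × {70, 71, 72} = {(x68,70), (x68,71), (x68,72), (x69,70), (x69,71), (x69,72)}
These 10 distinct sets form the basis B.
Close under arbitrary unions to get τ_{X×Y}; counting gives |τ_{X×Y}| = 16.


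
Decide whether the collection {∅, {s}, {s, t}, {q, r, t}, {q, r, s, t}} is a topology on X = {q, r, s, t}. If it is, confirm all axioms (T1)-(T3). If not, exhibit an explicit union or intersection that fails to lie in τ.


τ is NOT a topology on X.

Axiom (T1): ∅ ∈ τ? Yes; X ∈ τ? Yes.
Axiom (T2/T3): check pairwise unions and intersections of members of τ.
Counterexample for (T3): {s, t} ∩ {q, r, t} = {t} ∉ τ. Therefore τ is NOT a topology.


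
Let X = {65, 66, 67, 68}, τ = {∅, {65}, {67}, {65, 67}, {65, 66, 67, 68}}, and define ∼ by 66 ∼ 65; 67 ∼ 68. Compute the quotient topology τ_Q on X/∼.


X/∼ = {[65=66], [67=68]}; |τ_Q| = 2.

Equivalence classes: [65=66], [67=68].
Quotient map π: X → X/∼ sends 65 ↦ [65=66], 66 ↦ [65=66], 67 ↦ [67=68], 68 ↦ [67=68].
For each subset V ⊆ X/∼, compute π^{-1}(V) ⊆ X and check whether π^{-1}(V) ∈ τ. V is open in τ_Q iff π^{-1}(V) ∈ τ.
  V = {}: π^{-1}(V) = ∅ ∈ τ ✓.
  V = {[65=66]}: π^{-1}(V) = {65, 66} ∉ τ ✗.
  V = {[67=68]}: π^{-1}(V) = {67, 68} ∉ τ ✗.
  V = {[65=66], [67=68]}: π^{-1}(V) = {65, 66, 67, 68} ∈ τ ✓.
Open sets in the quotient: τ_Q = {{}, {[65=66], [67=68]}} (2 elements).


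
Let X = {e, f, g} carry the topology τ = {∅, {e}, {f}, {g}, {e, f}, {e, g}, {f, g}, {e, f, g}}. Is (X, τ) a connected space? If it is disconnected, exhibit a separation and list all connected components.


(X, τ) is disconnected; components = [{e}, {f}, {g}].

Find clopen sets (U ∈ τ with X ∖ U ∈ τ):
  U = ∅, X ∖ U = {e, f, g} — both open, so U is clopen.
  U = {e}, X ∖ U = {f, g} — both open, so U is clopen.
  U = {f}, X ∖ U = {e, g} — both open, so U is clopen.
  U = {g}, X ∖ U = {e, f} — both open, so U is clopen.
  U = {e, f}, X ∖ U = {g} — both open, so U is clopen.
  U = {e, g}, X ∖ U = {f} — both open, so U is clopen.
  U = {f, g}, X ∖ U = {e} — both open, so U is clopen.
  U = {e, f, g}, X ∖ U = ∅ — both open, so U is clopen.
Nontrivial clopen(s) exist: e.g. {e}. So (X, τ) is disconnected.
Compute connected components by grouping points that agree on all clopens:
  component: {e}
  component: {f}
  component: {g}


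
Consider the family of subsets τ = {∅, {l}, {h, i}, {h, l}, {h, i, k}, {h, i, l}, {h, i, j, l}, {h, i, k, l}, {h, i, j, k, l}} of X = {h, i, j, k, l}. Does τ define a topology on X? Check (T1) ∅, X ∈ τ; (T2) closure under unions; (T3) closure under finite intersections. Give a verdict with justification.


τ is NOT a topology on X.

Axiom (T1): ∅ ∈ τ? Yes; X ∈ τ? Yes.
Axiom (T2/T3): check pairwise unions and intersections of members of τ.
Counterexample for (T3): {h, i} ∩ {h, l} = {h} ∉ τ. Therefore τ is NOT a topology.


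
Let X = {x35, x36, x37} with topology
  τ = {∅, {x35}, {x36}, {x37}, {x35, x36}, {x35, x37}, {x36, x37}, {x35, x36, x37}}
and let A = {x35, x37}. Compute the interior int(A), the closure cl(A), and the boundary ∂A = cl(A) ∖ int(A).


int(A) = {x35, x37}, cl(A) = {x35, x37}, ∂A = ∅.

Closed sets in (X, τ) are complements of opens:
  closed(X, τ) = {∅, {x35}, {x36}, {x37}, {x35, x36}, {x35, x37}, {x36, x37}, {x35, x36, x37}}.
int(A) = ⋃ {U ∈ τ : U ⊆ A}. Opens contained in A: ∅, {x35}, {x37}, {x35, x37}.
Taking the union of these: int(A) = {x35, x37}.
cl(A) = ⋂ {C closed : A ⊆ C}. Closed sets containing A: {x35, x37}, {x35, x36, x37}.
Intersecting these: cl(A) = {x35, x37}.
∂A = cl(A) ∖ int(A) = {x35, x37} ∖ {x35, x37} = ∅.


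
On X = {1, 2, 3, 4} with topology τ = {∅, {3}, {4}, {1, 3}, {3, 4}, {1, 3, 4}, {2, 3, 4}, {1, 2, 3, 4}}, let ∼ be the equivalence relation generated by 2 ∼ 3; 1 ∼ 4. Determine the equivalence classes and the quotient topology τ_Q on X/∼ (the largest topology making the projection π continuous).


X/∼ = {[1=4], [2=3]}; |τ_Q| = 2.

Equivalence classes: [1=4], [2=3].
Quotient map π: X → X/∼ sends 1 ↦ [1=4], 2 ↦ [2=3], 3 ↦ [2=3], 4 ↦ [1=4].
For each subset V ⊆ X/∼, compute π^{-1}(V) ⊆ X and check whether π^{-1}(V) ∈ τ. V is open in τ_Q iff π^{-1}(V) ∈ τ.
  V = {}: π^{-1}(V) = ∅ ∈ τ ✓.
  V = {[1=4]}: π^{-1}(V) = {1, 4} ∉ τ ✗.
  V = {[2=3]}: π^{-1}(V) = {2, 3} ∉ τ ✗.
  V = {[1=4], [2=3]}: π^{-1}(V) = {1, 2, 3, 4} ∈ τ ✓.
Open sets in the quotient: τ_Q = {{}, {[1=4], [2=3]}} (2 elements).


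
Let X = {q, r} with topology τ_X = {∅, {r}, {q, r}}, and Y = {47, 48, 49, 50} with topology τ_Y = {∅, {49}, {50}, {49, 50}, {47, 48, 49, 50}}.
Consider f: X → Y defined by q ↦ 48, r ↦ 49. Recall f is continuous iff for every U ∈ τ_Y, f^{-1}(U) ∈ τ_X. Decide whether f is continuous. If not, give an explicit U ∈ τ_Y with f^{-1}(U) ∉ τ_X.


f IS continuous.

Compute f^{-1}(U) for each U ∈ τ_Y:
  U = ∅: f^{-1}(U) = ∅ ∈ τ_X ✓.
  U = {49}: f^{-1}(U) = {r} ∈ τ_X ✓.
  U = {50}: f^{-1}(U) = ∅ ∈ τ_X ✓.
  U = {49, 50}: f^{-1}(U) = {r} ∈ τ_X ✓.
  U = {47, 48, 49, 50}: f^{-1}(U) = {q, r} ∈ τ_X ✓.
Every preimage lies in τ_X, so f IS continuous.


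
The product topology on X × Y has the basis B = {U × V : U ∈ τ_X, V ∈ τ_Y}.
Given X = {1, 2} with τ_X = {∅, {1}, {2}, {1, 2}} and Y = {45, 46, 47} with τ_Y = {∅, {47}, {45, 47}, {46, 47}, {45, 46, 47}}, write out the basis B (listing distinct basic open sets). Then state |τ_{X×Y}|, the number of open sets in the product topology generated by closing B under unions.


Basis B = {∅ × ∅, {1} × {47}, {2} × {47}, {1} × {45, 47}, {1} × {46, 47}, {1, 2} × {47}, {2} × {45, 47}, {2} × {46, 47}, {1} × {45, 46, 47}, {2} × {45, 46, 47}, {1, 2} × {45, 47}, {1, 2} × {46, 47}, {1, 2} × {45, 46, 47}}; |τ_{X×Y}| = 25.

Enumerate products U × V with U ∈ τ_X, V ∈ τ_Y (deduplicated):
  ∅ × ∅ = {} (∅)
  {1} × {47} = {(1,47)}
  {2} × {47} = {(2,47)}
  {1} × {45, 47} = {(1,45), (1,47)}
  {1} × {46, 47} = {(1,46), (1,47)}
  {1, 2} × {47} = {(1,47), (2,47)}
  {2} × {45, 47} = {(2,45), (2,47)}
  {2} × {46, 47} = {(2,46), (2,47)}
  {1} × {45, 46, 47} = {(1,45), (1,46), (1,47)}
  {2} × {45, 46, 47} = {(2,45), (2,46), (2,47)}
  {1, 2} × {45, 47} = {(1,45), (1,47), (2,45), (2,47)}
  {1, 2} × {46, 47} = {(1,46), (1,47), (2,46), (2,47)}
  {1, 2} × {45, 46, 47} = {(1,45), (1,46), (1,47), (2,45), (2,46), (2,47)}
These 13 distinct sets form the basis B.
Close under arbitrary unions to get τ_{X×Y}; counting gives |τ_{X×Y}| = 25.


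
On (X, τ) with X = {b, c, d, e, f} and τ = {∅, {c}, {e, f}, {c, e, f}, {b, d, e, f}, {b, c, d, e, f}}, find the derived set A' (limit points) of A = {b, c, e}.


A' = {b, d, f}

For each x ∈ X, list the open sets U ∈ τ with x ∈ U, then check whether U ∩ (A ∖ {x}) ≠ ∅ for every such U.
  x = b: opens ∋ x are {b, d, e, f}, {b, c, d, e, f}; each meets A ∖ {b}, so x IS a limit point.
  x = c: open {c} ∋ x has {c} ∩ (A ∖ {c}) = ∅, so x is NOT a limit point.
  x = d: opens ∋ x are {b, d, e, f}, {b, c, d, e, f}; each meets A ∖ {d}, so x IS a limit point.
  x = e: open {e, f} ∋ x has {e, f} ∩ (A ∖ {e}) = ∅, so x is NOT a limit point.
  x = f: opens ∋ x are {e, f}, {c, e, f}, {b, d, e, f}, {b, c, d, e, f}; each meets A ∖ {f}, so x IS a limit point.
Collecting: A' = {b, d, f}.


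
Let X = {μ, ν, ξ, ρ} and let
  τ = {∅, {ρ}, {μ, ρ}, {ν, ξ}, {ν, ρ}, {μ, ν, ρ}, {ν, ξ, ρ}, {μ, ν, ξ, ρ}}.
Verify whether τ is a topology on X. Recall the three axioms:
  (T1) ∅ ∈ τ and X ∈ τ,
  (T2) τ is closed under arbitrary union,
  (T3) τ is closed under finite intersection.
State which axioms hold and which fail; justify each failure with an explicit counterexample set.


τ is NOT a topology on X.

Axiom (T1): ∅ ∈ τ? Yes; X ∈ τ? Yes.
Axiom (T2/T3): check pairwise unions and intersections of members of τ.
Counterexample for (T3): {ν, ξ} ∩ {ν, ρ} = {ν} ∉ τ. Therefore τ is NOT a topology.


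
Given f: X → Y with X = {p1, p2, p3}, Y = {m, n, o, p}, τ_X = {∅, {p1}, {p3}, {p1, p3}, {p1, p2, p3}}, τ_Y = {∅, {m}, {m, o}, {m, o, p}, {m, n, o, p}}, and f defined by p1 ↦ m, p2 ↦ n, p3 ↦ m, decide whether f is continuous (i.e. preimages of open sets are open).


f IS continuous.

Compute f^{-1}(U) for each U ∈ τ_Y:
  U = ∅: f^{-1}(U) = ∅ ∈ τ_X ✓.
  U = {m}: f^{-1}(U) = {p1, p3} ∈ τ_X ✓.
  U = {m, o}: f^{-1}(U) = {p1, p3} ∈ τ_X ✓.
  U = {m, o, p}: f^{-1}(U) = {p1, p3} ∈ τ_X ✓.
  U = {m, n, o, p}: f^{-1}(U) = {p1, p2, p3} ∈ τ_X ✓.
Every preimage lies in τ_X, so f IS continuous.


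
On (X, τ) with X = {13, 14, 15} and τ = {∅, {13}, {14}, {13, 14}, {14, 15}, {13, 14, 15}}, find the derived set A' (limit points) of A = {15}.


A' = ∅

For each x ∈ X, list the open sets U ∈ τ with x ∈ U, then check whether U ∩ (A ∖ {x}) ≠ ∅ for every such U.
  x = 13: open {13} ∋ x has {13} ∩ (A ∖ {13}) = ∅, so x is NOT a limit point.
  x = 14: open {14} ∋ x has {14} ∩ (A ∖ {14}) = ∅, so x is NOT a limit point.
  x = 15: open {14, 15} ∋ x has {14, 15} ∩ (A ∖ {15}) = ∅, so x is NOT a limit point.
Collecting: A' = ∅.


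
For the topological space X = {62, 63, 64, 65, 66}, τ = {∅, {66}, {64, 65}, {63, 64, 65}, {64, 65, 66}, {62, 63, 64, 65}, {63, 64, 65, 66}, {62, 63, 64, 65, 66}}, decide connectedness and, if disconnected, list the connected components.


(X, τ) is disconnected; components = [{66}, {62, 63, 64, 65}].

Find clopen sets (U ∈ τ with X ∖ U ∈ τ):
  U = ∅, X ∖ U = {62, 63, 64, 65, 66} — both open, so U is clopen.
  U = {66}, X ∖ U = {62, 63, 64, 65} — both open, so U is clopen.
  U = {62, 63, 64, 65}, X ∖ U = {66} — both open, so U is clopen.
  U = {62, 63, 64, 65, 66}, X ∖ U = ∅ — both open, so U is clopen.
Nontrivial clopen(s) exist: e.g. {62, 63, 64, 65}. So (X, τ) is disconnected.
Compute connected components by grouping points that agree on all clopens:
  component: {66}
  component: {62, 63, 64, 65}


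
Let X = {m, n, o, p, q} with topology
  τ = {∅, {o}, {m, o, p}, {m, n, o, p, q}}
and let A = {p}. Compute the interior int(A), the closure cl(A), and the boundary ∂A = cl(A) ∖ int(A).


int(A) = ∅, cl(A) = {m, n, p, q}, ∂A = {m, n, p, q}.

Closed sets in (X, τ) are complements of opens:
  closed(X, τ) = {∅, {n, q}, {m, n, p, q}, {m, n, o, p, q}}.
int(A) = ⋃ {U ∈ τ : U ⊆ A}. Opens contained in A: ∅.
Taking the union of these: int(A) = ∅.
cl(A) = ⋂ {C closed : A ⊆ C}. Closed sets containing A: {m, n, p, q}, {m, n, o, p, q}.
Intersecting these: cl(A) = {m, n, p, q}.
∂A = cl(A) ∖ int(A) = {m, n, p, q} ∖ ∅ = {m, n, p, q}.


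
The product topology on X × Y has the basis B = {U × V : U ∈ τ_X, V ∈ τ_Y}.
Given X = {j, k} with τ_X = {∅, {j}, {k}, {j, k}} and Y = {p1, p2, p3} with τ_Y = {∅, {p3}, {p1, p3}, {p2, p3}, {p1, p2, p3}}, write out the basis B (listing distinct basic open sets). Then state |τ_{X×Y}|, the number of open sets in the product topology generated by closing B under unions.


Basis B = {∅ × ∅, {j} × {p3}, {k} × {p3}, {j} × {p1, p3}, {j} × {p2, p3}, {j, k} × {p3}, {k} × {p1, p3}, {k} × {p2, p3}, {j} × {p1, p2, p3}, {k} × {p1, p2, p3}, {j, k} × {p1, p3}, {j, k} × {p2, p3}, {j, k} × {p1, p2, p3}}; |τ_{X×Y}| = 25.

Enumerate products U × V with U ∈ τ_X, V ∈ τ_Y (deduplicated):
  ∅ × ∅ = {} (∅)
  {j} × {p3} = {(j,p3)}
  {k} × {p3} = {(k,p3)}
  {j} × {p1, p3} = {(j,p1), (j,p3)}
  {j} × {p2, p3} = {(j,p2), (j,p3)}
  {j, k} × {p3} = {(j,p3), (k,p3)}
  {k} × {p1, p3} = {(k,p1), (k,p3)}
  {k} × {p2, p3} = {(k,p2), (k,p3)}
  {j} × {p1, p2, p3} = {(j,p1), (j,p2), (j,p3)}
  {k} × {p1, p2, p3} = {(k,p1), (k,p2), (k,p3)}
  {j, k} × {p1, p3} = {(j,p1), (j,p3), (k,p1), (k,p3)}
  {j, k} × {p2, p3} = {(j,p2), (j,p3), (k,p2), (k,p3)}
  {j, k} × {p1, p2, p3} = {(j,p1), (j,p2), (j,p3), (k,p1), (k,p2), (k,p3)}
These 13 distinct sets form the basis B.
Close under arbitrary unions to get τ_{X×Y}; counting gives |τ_{X×Y}| = 25.


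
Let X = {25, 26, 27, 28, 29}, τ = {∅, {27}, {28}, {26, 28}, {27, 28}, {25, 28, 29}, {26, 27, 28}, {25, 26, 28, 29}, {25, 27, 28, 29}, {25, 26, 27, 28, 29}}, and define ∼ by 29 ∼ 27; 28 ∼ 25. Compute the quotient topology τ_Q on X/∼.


X/∼ = {[25=28], [26], [27=29]}; |τ_Q| = 3.

Equivalence classes: [25=28], [26], [27=29].
Quotient map π: X → X/∼ sends 25 ↦ [25=28], 26 ↦ [26], 27 ↦ [27=29], 28 ↦ [25=28], 29 ↦ [27=29].
For each subset V ⊆ X/∼, compute π^{-1}(V) ⊆ X and check whether π^{-1}(V) ∈ τ. V is open in τ_Q iff π^{-1}(V) ∈ τ.
  V = {}: π^{-1}(V) = ∅ ∈ τ ✓.
  V = {[25=28]}: π^{-1}(V) = {25, 28} ∉ τ ✗.
  V = {[26]}: π^{-1}(V) = {26} ∉ τ ✗.
  V = {[25=28], [26]}: π^{-1}(V) = {25, 26, 28} ∉ τ ✗.
  V = {[27=29]}: π^{-1}(V) = {27, 29} ∉ τ ✗.
  V = {[25=28], [27=29]}: π^{-1}(V) = {25, 27, 28, 29} ∈ τ ✓.
  V = {[26], [27=29]}: π^{-1}(V) = {26, 27, 29} ∉ τ ✗.
  V = {[25=28], [26], [27=29]}: π^{-1}(V) = {25, 26, 27, 28, 29} ∈ τ ✓.
Open sets in the quotient: τ_Q = {{}, {[25=28], [27=29]}, {[25=28], [26], [27=29]}} (3 elements).


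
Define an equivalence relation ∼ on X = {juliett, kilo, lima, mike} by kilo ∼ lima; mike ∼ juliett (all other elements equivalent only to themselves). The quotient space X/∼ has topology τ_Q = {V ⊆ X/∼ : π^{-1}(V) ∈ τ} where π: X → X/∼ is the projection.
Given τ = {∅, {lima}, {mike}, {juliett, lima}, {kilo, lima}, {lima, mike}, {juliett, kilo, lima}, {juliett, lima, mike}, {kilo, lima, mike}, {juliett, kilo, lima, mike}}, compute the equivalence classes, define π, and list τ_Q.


X/∼ = {[juliett=mike], [kilo=lima]}; |τ_Q| = 3.

Equivalence classes: [juliett=mike], [kilo=lima].
Quotient map π: X → X/∼ sends juliett ↦ [juliett=mike], kilo ↦ [kilo=lima], lima ↦ [kilo=lima], mike ↦ [juliett=mike].
For each subset V ⊆ X/∼, compute π^{-1}(V) ⊆ X and check whether π^{-1}(V) ∈ τ. V is open in τ_Q iff π^{-1}(V) ∈ τ.
  V = {}: π^{-1}(V) = ∅ ∈ τ ✓.
  V = {[juliett=mike]}: π^{-1}(V) = {juliett, mike} ∉ τ ✗.
  V = {[kilo=lima]}: π^{-1}(V) = {kilo, lima} ∈ τ ✓.
  V = {[juliett=mike], [kilo=lima]}: π^{-1}(V) = {juliett, kilo, lima, mike} ∈ τ ✓.
Open sets in the quotient: τ_Q = {{}, {[kilo=lima]}, {[juliett=mike], [kilo=lima]}} (3 elements).


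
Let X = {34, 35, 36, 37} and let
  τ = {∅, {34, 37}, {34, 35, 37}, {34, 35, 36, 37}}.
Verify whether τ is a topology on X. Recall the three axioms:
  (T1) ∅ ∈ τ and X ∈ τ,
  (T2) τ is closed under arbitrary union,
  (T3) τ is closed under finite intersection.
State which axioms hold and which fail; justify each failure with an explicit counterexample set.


τ IS a topology on X.

Axiom (T1): ∅ ∈ τ? Yes; X ∈ τ? Yes.
Axiom (T2/T3): check pairwise unions and intersections of members of τ.
All pairwise intersections and unions checked — each lies in τ. Therefore τ satisfies (T1), (T2), (T3): it IS a topology on X.


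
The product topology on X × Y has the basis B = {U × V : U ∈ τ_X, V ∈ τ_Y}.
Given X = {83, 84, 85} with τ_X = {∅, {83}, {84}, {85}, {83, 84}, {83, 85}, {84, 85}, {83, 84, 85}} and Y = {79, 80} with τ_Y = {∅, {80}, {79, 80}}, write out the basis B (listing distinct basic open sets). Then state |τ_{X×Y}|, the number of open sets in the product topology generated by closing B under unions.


Basis B = {∅ × ∅, {83} × {80}, {84} × {80}, {85} × {80}, {83} × {79, 80}, {83, 84} × {80}, {83, 85} × {80}, {84} × {79, 80}, {84, 85} × {80}, {85} × {79, 80}, {83, 84, 85} × {80}, {83, 84} × {79, 80}, {83, 85} × {79, 80}, {84, 85} × {79, 80}, {83, 84, 85} × {79, 80}}; |τ_{X×Y}| = 27.

Enumerate products U × V with U ∈ τ_X, V ∈ τ_Y (deduplicated):
  ∅ × ∅ = {} (∅)
  {83} × {80} = {(83,80)}
  {84} × {80} = {(84,80)}
  {85} × {80} = {(85,80)}
  {83} × {79, 80} = {(83,79), (83,80)}
  {83, 84} × {80} = {(83,80), (84,80)}
  {83, 85} × {80} = {(83,80), (85,80)}
  {84} × {79, 80} = {(84,79), (84,80)}
  {84, 85} × {80} = {(84,80), (85,80)}
  {85} × {79, 80} = {(85,79), (85,80)}
  {83, 84, 85} × {80} = {(83,80), (84,80), (85,80)}
  {83, 84} × {79, 80} = {(83,79), (83,80), (84,79), (84,80)}
  {83, 85} × {79, 80} = {(83,79), (83,80), (85,79), (85,80)}
  {84, 85} × {79, 80} = {(84,79), (84,80), (85,79), (85,80)}
  {83, 84, 85} × {79, 80} = {(83,79), (83,80), (84,79), (84,80), (85,79), (85,80)}
These 15 distinct sets form the basis B.
Close under arbitrary unions to get τ_{X×Y}; counting gives |τ_{X×Y}| = 27.


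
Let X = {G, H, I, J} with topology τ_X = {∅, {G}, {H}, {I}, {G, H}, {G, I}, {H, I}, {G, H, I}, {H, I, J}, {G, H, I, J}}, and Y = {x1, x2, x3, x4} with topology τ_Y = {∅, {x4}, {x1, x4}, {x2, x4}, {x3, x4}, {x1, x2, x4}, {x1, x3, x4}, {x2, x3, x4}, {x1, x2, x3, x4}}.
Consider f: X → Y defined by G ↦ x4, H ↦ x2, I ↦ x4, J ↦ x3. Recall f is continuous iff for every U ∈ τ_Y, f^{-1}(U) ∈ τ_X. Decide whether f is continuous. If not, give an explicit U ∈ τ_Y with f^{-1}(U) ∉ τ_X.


f is NOT continuous.

Compute f^{-1}(U) for each U ∈ τ_Y:
  U = ∅: f^{-1}(U) = ∅ ∈ τ_X ✓.
  U = {x4}: f^{-1}(U) = {G, I} ∈ τ_X ✓.
  U = {x1, x4}: f^{-1}(U) = {G, I} ∈ τ_X ✓.
  U = {x2, x4}: f^{-1}(U) = {G, H, I} ∈ τ_X ✓.
  U = {x3, x4}: f^{-1}(U) = {G, I, J} ∉ τ_X ✗.
  U = {x1, x2, x4}: f^{-1}(U) = {G, H, I} ∈ τ_X ✓.
  U = {x1, x3, x4}: f^{-1}(U) = {G, I, J} ∉ τ_X ✗.
  U = {x2, x3, x4}: f^{-1}(U) = {G, H, I, J} ∈ τ_X ✓.
  U = {x1, x2, x3, x4}: f^{-1}(U) = {G, H, I, J} ∈ τ_X ✓.
Found U = {x3, x4} with f^{-1}(U) = {G, I, J} not in τ_X. Therefore f is NOT continuous.
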